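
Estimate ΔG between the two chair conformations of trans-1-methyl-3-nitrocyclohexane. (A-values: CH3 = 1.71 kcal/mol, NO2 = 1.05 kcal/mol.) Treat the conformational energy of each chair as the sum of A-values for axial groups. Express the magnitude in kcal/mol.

0.66 kcal/mol

C1 and C3 have the same parity, so for the trans isomer the two substituents are one axial and one equatorial in each chair.
Chair I (methyl axial, nitro equatorial): E = 1.71 kcal/mol.
Chair II (methyl equatorial, nitro axial): E = 1.05 kcal/mol.
ΔE = 1.71 − 1.05 = 0.66 kcal/mol; chair II is more stable.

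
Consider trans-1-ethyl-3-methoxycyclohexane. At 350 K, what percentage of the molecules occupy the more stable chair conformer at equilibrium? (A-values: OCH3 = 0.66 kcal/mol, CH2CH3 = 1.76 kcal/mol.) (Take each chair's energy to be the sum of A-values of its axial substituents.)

C1 and C3 have the same parity, so for the trans isomer the two substituents are one axial and one equatorial in each chair.
Chair I (methoxy axial, ethyl equatorial): E = 0.66 kcal/mol; chair II (methoxy equatorial, ethyl axial): E = 1.76 kcal/mol.
ΔG = 1.10 kcal/mol between the two chairs.
K = exp(ΔG/RT) with R = 1.987×10⁻³ kcal mol⁻¹ K⁻¹ and T = 350 K gives K ≈ 4.86.
Fraction in the lower-energy chair = K/(K+1) = 82.9%.

82.9%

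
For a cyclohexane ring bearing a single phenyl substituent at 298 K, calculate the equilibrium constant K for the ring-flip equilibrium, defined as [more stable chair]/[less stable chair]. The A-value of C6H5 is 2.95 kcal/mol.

K ≈ 146

One chair has the phenyl group axial (E = 2.95 kcal/mol) and the other has it equatorial (E = 0).
ΔG = 2.95 kcal/mol between the two chairs.
K = exp(ΔG/RT) with R = 1.987×10⁻³ kcal mol⁻¹ K⁻¹ and T = 298 K gives K ≈ 146.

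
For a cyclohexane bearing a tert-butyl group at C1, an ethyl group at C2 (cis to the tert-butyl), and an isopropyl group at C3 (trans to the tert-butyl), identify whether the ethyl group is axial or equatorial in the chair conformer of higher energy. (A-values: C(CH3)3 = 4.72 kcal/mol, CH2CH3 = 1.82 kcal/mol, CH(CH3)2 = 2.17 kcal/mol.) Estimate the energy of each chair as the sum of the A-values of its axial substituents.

Chair I (tert-butyl axial, ethyl equatorial, isopropyl equatorial): E = 4.72 kcal/mol.
Chair II (tert-butyl equatorial, ethyl axial, isopropyl axial): E = 3.99 kcal/mol.
Chair I is the less stable (higher-energy) conformer, and in that chair the ethyl group is equatorial.

equatorial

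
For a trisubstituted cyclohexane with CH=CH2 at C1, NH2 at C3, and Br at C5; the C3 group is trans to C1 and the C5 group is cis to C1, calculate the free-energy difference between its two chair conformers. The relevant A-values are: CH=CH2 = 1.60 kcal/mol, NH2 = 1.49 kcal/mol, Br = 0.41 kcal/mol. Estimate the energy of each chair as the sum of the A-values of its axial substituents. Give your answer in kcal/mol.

0.52 kcal/mol

Chair I (vinyl axial, amino equatorial, bromo axial): E = 2.01 kcal/mol.
Chair II (vinyl equatorial, amino axial, bromo equatorial): E = 1.49 kcal/mol.
ΔE = 2.01 − 1.49 = 0.52 kcal/mol; chair II is more stable.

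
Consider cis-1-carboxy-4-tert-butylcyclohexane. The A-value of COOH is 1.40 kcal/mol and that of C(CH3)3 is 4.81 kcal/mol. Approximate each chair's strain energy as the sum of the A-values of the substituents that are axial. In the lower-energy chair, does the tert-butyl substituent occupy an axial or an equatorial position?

C1 and C4 have opposite parity, so for the cis isomer the two substituents are one axial and one equatorial in each chair.
Chair I (carboxyl axial, tert-butyl equatorial): E = 1.40 kcal/mol.
Chair II (carboxyl equatorial, tert-butyl axial): E = 4.81 kcal/mol.
Chair I is the more stable (lower-energy) conformer, and in that chair the tert-butyl group is equatorial.

equatorial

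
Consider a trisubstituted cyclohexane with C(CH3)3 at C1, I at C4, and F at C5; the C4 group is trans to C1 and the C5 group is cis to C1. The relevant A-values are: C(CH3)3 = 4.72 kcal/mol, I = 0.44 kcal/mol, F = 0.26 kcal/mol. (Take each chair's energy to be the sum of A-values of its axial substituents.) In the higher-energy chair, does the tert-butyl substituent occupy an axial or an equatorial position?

axial

Chair I (tert-butyl axial, iodo axial, fluoro axial): E = 5.42 kcal/mol.
Chair II (tert-butyl equatorial, iodo equatorial, fluoro equatorial): E = 0.00 kcal/mol.
Chair I is the less stable (higher-energy) conformer, and in that chair the tert-butyl group is axial.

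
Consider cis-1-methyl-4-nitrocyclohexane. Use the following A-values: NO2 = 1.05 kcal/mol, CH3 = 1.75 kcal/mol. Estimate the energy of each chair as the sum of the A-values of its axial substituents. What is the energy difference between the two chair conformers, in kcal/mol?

0.70 kcal/mol

C1 and C4 have opposite parity, so for the cis isomer the two substituents are one axial and one equatorial in each chair.
Chair I (nitro axial, methyl equatorial): E = 1.05 kcal/mol.
Chair II (nitro equatorial, methyl axial): E = 1.75 kcal/mol.
ΔE = 1.75 − 1.05 = 0.70 kcal/mol; chair I is more stable.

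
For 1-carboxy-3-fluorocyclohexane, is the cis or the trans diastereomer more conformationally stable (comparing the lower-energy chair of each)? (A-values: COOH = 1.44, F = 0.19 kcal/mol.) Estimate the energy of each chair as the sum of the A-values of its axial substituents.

At 1,3 positions (parity same): cis → (e,e or a,a); trans → (a,e or e,a).
Best chair for cis: E = 0.00 kcal/mol; best chair for trans: E = 0.19 kcal/mol.
The cis isomer is lower by 0.19 kcal/mol.

cis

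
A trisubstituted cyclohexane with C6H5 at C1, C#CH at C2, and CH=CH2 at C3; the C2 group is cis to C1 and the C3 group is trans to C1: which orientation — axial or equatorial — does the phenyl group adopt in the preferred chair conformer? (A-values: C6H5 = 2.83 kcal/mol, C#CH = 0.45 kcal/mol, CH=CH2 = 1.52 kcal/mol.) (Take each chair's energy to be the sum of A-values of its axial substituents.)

Chair I (phenyl axial, ethynyl equatorial, vinyl equatorial): E = 2.83 kcal/mol.
Chair II (phenyl equatorial, ethynyl axial, vinyl axial): E = 1.97 kcal/mol.
Chair II is the more stable (lower-energy) conformer, and in that chair the phenyl group is equatorial.

equatorial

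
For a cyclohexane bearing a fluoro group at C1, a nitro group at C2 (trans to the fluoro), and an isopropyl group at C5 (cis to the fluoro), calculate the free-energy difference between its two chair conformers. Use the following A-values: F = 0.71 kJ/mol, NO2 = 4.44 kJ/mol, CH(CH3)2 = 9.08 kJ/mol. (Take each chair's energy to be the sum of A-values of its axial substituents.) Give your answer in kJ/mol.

14.23 kJ/mol

Chair I (fluoro axial, nitro axial, isopropyl axial): E = 14.23 kJ/mol.
Chair II (fluoro equatorial, nitro equatorial, isopropyl equatorial): E = 0.00 kJ/mol.
ΔE = 14.23 − 0.00 = 14.23 kJ/mol; chair II is more stable.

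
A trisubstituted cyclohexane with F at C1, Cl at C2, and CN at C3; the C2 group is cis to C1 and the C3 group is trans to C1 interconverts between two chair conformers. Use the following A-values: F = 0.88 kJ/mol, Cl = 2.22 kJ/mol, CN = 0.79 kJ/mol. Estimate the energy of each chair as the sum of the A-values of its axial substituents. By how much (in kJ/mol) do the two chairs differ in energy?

2.13 kJ/mol

Chair I (fluoro axial, chloro equatorial, cyano equatorial): E = 0.88 kJ/mol.
Chair II (fluoro equatorial, chloro axial, cyano axial): E = 3.01 kJ/mol.
ΔE = 3.01 − 0.88 = 2.13 kJ/mol; chair I is more stable.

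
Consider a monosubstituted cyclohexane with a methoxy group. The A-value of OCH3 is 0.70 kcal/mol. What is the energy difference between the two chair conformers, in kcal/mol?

A monosubstituted cyclohexane has one chair with the methoxy group axial (E = A = 0.70 kcal/mol) and one with it equatorial (E = 0).
ΔE = 0.70 − 0 = 0.70 kcal/mol.

0.70 kcal/mol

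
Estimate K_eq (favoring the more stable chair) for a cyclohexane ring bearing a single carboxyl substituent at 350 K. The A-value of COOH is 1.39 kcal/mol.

K ≈ 7.38

One chair has the carboxyl group axial (E = 1.39 kcal/mol) and the other has it equatorial (E = 0).
ΔG = 1.39 kcal/mol between the two chairs.
K = exp(ΔG/RT) with R = 1.987×10⁻³ kcal mol⁻¹ K⁻¹ and T = 350 K gives K ≈ 7.38.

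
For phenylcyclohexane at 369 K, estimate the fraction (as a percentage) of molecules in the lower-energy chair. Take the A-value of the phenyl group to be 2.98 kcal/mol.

98.3%

One chair has the phenyl group axial (E = 2.98 kcal/mol) and the other has it equatorial (E = 0).
ΔG = 2.98 kcal/mol between the two chairs.
K = exp(ΔG/RT) with R = 1.987×10⁻³ kcal mol⁻¹ K⁻¹ and T = 369 K gives K ≈ 58.2.
Fraction in the lower-energy chair = K/(K+1) = 98.3%.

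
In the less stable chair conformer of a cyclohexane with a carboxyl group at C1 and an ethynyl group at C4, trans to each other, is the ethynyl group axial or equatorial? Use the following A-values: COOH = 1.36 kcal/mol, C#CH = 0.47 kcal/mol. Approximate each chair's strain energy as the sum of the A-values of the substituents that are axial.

C1 and C4 have opposite parity, so for the trans isomer the two substituents are e,e in one chair and a,a in the other.
Chair I (carboxyl axial, ethynyl axial): E = 1.83 kcal/mol.
Chair II (carboxyl equatorial, ethynyl equatorial): E = 0.00 kcal/mol.
Chair I is the less stable (higher-energy) conformer, and in that chair the ethynyl group is axial.

axial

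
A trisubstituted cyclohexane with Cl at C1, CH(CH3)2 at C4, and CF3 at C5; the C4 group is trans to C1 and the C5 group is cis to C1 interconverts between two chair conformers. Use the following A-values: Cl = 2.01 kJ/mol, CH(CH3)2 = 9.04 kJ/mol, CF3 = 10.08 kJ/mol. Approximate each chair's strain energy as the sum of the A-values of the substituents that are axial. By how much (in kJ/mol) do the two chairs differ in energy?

21.13 kJ/mol

Chair I (chloro axial, isopropyl axial, trifluoromethyl axial): E = 21.13 kJ/mol.
Chair II (chloro equatorial, isopropyl equatorial, trifluoromethyl equatorial): E = 0.00 kJ/mol.
ΔE = 21.13 − 0.00 = 21.13 kJ/mol; chair II is more stable.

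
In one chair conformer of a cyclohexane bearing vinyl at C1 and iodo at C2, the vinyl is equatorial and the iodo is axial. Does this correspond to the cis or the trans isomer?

cis

C1 and C2 have opposite parity, so their axial bonds point in opposite directions.
With opposite-parity carbons, two substituents on the same face are one axial and one equatorial; opposite faces give both axial or both equatorial.
Here the groups are equatorial/axial → same face → cis.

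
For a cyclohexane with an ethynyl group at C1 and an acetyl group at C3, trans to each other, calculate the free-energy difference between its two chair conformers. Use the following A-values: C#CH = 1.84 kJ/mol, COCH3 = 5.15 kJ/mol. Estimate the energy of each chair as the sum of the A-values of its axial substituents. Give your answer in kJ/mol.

C1 and C3 have the same parity, so for the trans isomer the two substituents are one axial and one equatorial in each chair.
Chair I (ethynyl axial, acetyl equatorial): E = 1.84 kJ/mol.
Chair II (ethynyl equatorial, acetyl axial): E = 5.15 kJ/mol.
ΔE = 5.15 − 1.84 = 3.31 kJ/mol; chair I is more stable.

3.31 kJ/mol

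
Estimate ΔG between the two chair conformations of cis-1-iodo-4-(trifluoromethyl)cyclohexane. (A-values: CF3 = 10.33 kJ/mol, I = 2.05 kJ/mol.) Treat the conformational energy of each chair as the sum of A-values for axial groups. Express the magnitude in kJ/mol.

C1 and C4 have opposite parity, so for the cis isomer the two substituents are one axial and one equatorial in each chair.
Chair I (trifluoromethyl axial, iodo equatorial): E = 10.33 kJ/mol.
Chair II (trifluoromethyl equatorial, iodo axial): E = 2.05 kJ/mol.
ΔE = 10.33 − 2.05 = 8.28 kJ/mol; chair II is more stable.

8.28 kJ/mol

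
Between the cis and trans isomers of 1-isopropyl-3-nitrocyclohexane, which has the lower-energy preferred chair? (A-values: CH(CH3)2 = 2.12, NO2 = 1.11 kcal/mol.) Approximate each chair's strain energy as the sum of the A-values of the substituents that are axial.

At 1,3 positions (parity same): cis → (e,e or a,a); trans → (a,e or e,a).
Best chair for cis: E = 0.00 kcal/mol; best chair for trans: E = 1.11 kcal/mol.
The cis isomer is lower by 1.11 kcal/mol.

cis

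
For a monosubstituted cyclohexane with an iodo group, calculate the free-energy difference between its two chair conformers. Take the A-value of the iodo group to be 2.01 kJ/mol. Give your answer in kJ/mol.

2.01 kJ/mol

A monosubstituted cyclohexane has one chair with the iodo group axial (E = A = 2.01 kJ/mol) and one with it equatorial (E = 0).
ΔE = 2.01 − 0 = 2.01 kJ/mol.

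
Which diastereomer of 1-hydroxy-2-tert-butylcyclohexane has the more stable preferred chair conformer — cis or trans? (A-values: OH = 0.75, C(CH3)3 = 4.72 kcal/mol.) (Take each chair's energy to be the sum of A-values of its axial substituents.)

At 1,2 positions (parity opposite): cis → (a,e or e,a); trans → (e,e or a,a).
Best chair for cis: E = 0.75 kcal/mol; best chair for trans: E = 0.00 kcal/mol.
The trans isomer is lower by 0.75 kcal/mol.

trans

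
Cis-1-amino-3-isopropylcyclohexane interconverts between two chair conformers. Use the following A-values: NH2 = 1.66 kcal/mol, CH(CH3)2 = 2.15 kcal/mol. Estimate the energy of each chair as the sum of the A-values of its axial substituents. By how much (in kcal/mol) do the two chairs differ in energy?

C1 and C3 have the same parity, so for the cis isomer the two substituents are e,e in one chair and a,a in the other.
Chair I (amino axial, isopropyl axial): E = 3.81 kcal/mol.
Chair II (amino equatorial, isopropyl equatorial): E = 0.00 kcal/mol.
ΔE = 3.81 − 0.00 = 3.81 kcal/mol; chair II is more stable.

3.81 kcal/mol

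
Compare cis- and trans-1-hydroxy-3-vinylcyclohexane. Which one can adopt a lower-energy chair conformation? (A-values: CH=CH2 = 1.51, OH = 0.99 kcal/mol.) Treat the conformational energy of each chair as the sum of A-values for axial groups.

cis

At 1,3 positions (parity same): cis → (e,e or a,a); trans → (a,e or e,a).
Best chair for cis: E = 0.00 kcal/mol; best chair for trans: E = 0.99 kcal/mol.
The cis isomer is lower by 0.99 kcal/mol.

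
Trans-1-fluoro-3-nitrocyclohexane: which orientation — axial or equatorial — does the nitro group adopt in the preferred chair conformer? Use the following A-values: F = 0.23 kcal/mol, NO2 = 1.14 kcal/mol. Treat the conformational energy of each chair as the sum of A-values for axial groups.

C1 and C3 have the same parity, so for the trans isomer the two substituents are one axial and one equatorial in each chair.
Chair I (fluoro axial, nitro equatorial): E = 0.23 kcal/mol.
Chair II (fluoro equatorial, nitro axial): E = 1.14 kcal/mol.
Chair I is the more stable (lower-energy) conformer, and in that chair the nitro group is equatorial.

equatorial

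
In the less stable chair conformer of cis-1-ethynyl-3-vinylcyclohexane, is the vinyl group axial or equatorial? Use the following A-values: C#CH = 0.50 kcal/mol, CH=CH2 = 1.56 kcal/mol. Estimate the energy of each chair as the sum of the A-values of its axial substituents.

C1 and C3 have the same parity, so for the cis isomer the two substituents are e,e in one chair and a,a in the other.
Chair I (ethynyl axial, vinyl axial): E = 2.06 kcal/mol.
Chair II (ethynyl equatorial, vinyl equatorial): E = 0.00 kcal/mol.
Chair I is the less stable (higher-energy) conformer, and in that chair the vinyl group is axial.

axial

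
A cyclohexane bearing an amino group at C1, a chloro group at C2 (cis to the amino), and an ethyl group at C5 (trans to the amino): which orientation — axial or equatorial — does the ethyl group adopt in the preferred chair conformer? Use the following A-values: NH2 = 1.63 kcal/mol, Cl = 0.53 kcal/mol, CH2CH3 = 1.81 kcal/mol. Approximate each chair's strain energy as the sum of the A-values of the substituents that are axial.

equatorial

Chair I (amino axial, chloro equatorial, ethyl equatorial): E = 1.63 kcal/mol.
Chair II (amino equatorial, chloro axial, ethyl axial): E = 2.34 kcal/mol.
Chair I is the more stable (lower-energy) conformer, and in that chair the ethyl group is equatorial.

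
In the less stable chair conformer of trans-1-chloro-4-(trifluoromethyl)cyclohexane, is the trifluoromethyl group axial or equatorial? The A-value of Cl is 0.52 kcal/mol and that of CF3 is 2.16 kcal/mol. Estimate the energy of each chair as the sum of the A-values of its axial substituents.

axial

C1 and C4 have opposite parity, so for the trans isomer the two substituents are e,e in one chair and a,a in the other.
Chair I (chloro axial, trifluoromethyl axial): E = 2.68 kcal/mol.
Chair II (chloro equatorial, trifluoromethyl equatorial): E = 0.00 kcal/mol.
Chair I is the less stable (higher-energy) conformer, and in that chair the trifluoromethyl group is axial.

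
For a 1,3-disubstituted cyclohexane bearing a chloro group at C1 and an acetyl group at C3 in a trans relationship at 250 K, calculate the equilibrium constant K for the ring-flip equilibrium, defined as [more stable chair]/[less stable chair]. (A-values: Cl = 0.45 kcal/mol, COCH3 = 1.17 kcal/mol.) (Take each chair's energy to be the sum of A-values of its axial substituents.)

C1 and C3 have the same parity, so for the trans isomer the two substituents are one axial and one equatorial in each chair.
Chair I (chloro axial, acetyl equatorial): E = 0.45 kcal/mol; chair II (chloro equatorial, acetyl axial): E = 1.17 kcal/mol.
ΔG = 0.72 kcal/mol between the two chairs.
K = exp(ΔG/RT) with R = 1.987×10⁻³ kcal mol⁻¹ K⁻¹ and T = 250 K gives K ≈ 4.26.

K ≈ 4.26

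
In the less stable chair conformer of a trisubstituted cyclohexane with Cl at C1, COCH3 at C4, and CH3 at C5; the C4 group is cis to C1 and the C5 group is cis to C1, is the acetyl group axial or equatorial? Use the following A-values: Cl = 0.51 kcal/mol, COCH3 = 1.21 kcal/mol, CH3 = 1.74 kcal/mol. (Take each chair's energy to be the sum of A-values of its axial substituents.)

Chair I (chloro axial, acetyl equatorial, methyl axial): E = 2.25 kcal/mol.
Chair II (chloro equatorial, acetyl axial, methyl equatorial): E = 1.21 kcal/mol.
Chair I is the less stable (higher-energy) conformer, and in that chair the acetyl group is equatorial.

equatorial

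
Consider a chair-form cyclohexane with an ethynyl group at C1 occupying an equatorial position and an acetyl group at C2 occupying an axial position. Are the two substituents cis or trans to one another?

C1 and C2 have opposite parity, so their axial bonds point in opposite directions.
With opposite-parity carbons, two substituents on the same face are one axial and one equatorial; opposite faces give both axial or both equatorial.
Here the groups are equatorial/axial → same face → cis.

cis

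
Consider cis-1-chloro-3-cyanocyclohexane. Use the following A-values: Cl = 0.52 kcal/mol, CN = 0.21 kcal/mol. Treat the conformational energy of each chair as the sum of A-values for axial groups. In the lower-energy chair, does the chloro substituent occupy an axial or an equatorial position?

C1 and C3 have the same parity, so for the cis isomer the two substituents are e,e in one chair and a,a in the other.
Chair I (chloro axial, cyano axial): E = 0.73 kcal/mol.
Chair II (chloro equatorial, cyano equatorial): E = 0.00 kcal/mol.
Chair II is the more stable (lower-energy) conformer, and in that chair the chloro group is equatorial.

equatorial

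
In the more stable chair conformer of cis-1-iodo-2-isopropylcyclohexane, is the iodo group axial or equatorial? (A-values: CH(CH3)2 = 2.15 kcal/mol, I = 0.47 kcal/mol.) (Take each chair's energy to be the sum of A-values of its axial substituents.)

C1 and C2 have opposite parity, so for the cis isomer the two substituents are one axial and one equatorial in each chair.
Chair I (isopropyl axial, iodo equatorial): E = 2.15 kcal/mol.
Chair II (isopropyl equatorial, iodo axial): E = 0.47 kcal/mol.
Chair II is the more stable (lower-energy) conformer, and in that chair the iodo group is axial.

axial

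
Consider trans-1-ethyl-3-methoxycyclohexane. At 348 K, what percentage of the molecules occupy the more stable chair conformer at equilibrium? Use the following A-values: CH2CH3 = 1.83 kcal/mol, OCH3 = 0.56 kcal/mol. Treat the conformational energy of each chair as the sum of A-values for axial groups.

C1 and C3 have the same parity, so for the trans isomer the two substituents are one axial and one equatorial in each chair.
Chair I (ethyl axial, methoxy equatorial): E = 1.83 kcal/mol; chair II (ethyl equatorial, methoxy axial): E = 0.56 kcal/mol.
ΔG = 1.27 kcal/mol between the two chairs.
K = exp(ΔG/RT) with R = 1.987×10⁻³ kcal mol⁻¹ K⁻¹ and T = 348 K gives K ≈ 6.28.
Fraction in the lower-energy chair = K/(K+1) = 86.3%.

86.3%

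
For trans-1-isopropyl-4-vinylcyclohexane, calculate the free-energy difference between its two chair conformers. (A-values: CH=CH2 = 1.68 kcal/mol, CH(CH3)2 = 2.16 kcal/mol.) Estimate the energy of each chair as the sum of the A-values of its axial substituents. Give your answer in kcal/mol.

3.84 kcal/mol

C1 and C4 have opposite parity, so for the trans isomer the two substituents are e,e in one chair and a,a in the other.
Chair I (vinyl axial, isopropyl axial): E = 3.84 kcal/mol.
Chair II (vinyl equatorial, isopropyl equatorial): E = 0.00 kcal/mol.
ΔE = 3.84 − 0.00 = 3.84 kcal/mol; chair II is more stable.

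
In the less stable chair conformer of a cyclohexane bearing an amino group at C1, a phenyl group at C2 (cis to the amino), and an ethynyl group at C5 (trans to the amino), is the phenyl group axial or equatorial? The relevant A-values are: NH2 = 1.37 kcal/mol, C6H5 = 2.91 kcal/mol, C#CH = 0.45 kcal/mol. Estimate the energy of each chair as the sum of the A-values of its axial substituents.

Chair I (amino axial, phenyl equatorial, ethynyl equatorial): E = 1.37 kcal/mol.
Chair II (amino equatorial, phenyl axial, ethynyl axial): E = 3.36 kcal/mol.
Chair II is the less stable (higher-energy) conformer, and in that chair the phenyl group is axial.

axial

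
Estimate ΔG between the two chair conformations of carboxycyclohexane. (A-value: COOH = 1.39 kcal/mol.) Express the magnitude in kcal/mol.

1.39 kcal/mol

A monosubstituted cyclohexane has one chair with the carboxyl group axial (E = A = 1.39 kcal/mol) and one with it equatorial (E = 0).
ΔE = 1.39 − 0 = 1.39 kcal/mol.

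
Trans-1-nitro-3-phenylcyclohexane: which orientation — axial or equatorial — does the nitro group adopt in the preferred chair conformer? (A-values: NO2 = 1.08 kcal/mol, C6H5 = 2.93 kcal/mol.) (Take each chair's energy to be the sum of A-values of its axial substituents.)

axial

C1 and C3 have the same parity, so for the trans isomer the two substituents are one axial and one equatorial in each chair.
Chair I (nitro axial, phenyl equatorial): E = 1.08 kcal/mol.
Chair II (nitro equatorial, phenyl axial): E = 2.93 kcal/mol.
Chair I is the more stable (lower-energy) conformer, and in that chair the nitro group is axial.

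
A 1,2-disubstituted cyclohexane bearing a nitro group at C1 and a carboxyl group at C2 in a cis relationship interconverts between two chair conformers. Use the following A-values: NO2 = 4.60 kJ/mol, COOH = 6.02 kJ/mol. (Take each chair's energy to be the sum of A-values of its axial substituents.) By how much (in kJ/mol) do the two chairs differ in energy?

1.42 kJ/mol

C1 and C2 have opposite parity, so for the cis isomer the two substituents are one axial and one equatorial in each chair.
Chair I (nitro axial, carboxyl equatorial): E = 4.60 kJ/mol.
Chair II (nitro equatorial, carboxyl axial): E = 6.02 kJ/mol.
ΔE = 6.02 − 4.60 = 1.42 kJ/mol; chair I is more stable.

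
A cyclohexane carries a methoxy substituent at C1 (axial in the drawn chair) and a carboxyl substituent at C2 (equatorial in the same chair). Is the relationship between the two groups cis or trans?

C1 and C2 have opposite parity, so their axial bonds point in opposite directions.
With opposite-parity carbons, two substituents on the same face are one axial and one equatorial; opposite faces give both axial or both equatorial.
Here the groups are axial/equatorial → same face → cis.

cis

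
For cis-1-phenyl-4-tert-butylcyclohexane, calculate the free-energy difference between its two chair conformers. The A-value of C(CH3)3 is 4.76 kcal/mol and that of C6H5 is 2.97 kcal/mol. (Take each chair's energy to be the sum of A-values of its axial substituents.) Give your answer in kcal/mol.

C1 and C4 have opposite parity, so for the cis isomer the two substituents are one axial and one equatorial in each chair.
Chair I (tert-butyl axial, phenyl equatorial): E = 4.76 kcal/mol.
Chair II (tert-butyl equatorial, phenyl axial): E = 2.97 kcal/mol.
ΔE = 4.76 − 2.97 = 1.79 kcal/mol; chair II is more stable.

1.79 kcal/mol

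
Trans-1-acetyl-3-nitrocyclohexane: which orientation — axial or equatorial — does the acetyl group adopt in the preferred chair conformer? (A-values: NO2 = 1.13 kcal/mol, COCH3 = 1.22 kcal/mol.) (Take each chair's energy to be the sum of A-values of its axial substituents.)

equatorial

C1 and C3 have the same parity, so for the trans isomer the two substituents are one axial and one equatorial in each chair.
Chair I (nitro axial, acetyl equatorial): E = 1.13 kcal/mol.
Chair II (nitro equatorial, acetyl axial): E = 1.22 kcal/mol.
Chair I is the more stable (lower-energy) conformer, and in that chair the acetyl group is equatorial.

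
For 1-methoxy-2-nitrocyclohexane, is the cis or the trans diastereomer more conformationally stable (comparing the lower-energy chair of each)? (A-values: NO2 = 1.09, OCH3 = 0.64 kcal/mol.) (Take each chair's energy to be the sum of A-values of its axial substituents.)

trans

At 1,2 positions (parity opposite): cis → (a,e or e,a); trans → (e,e or a,a).
Best chair for cis: E = 0.64 kcal/mol; best chair for trans: E = 0.00 kcal/mol.
The trans isomer is lower by 0.64 kcal/mol.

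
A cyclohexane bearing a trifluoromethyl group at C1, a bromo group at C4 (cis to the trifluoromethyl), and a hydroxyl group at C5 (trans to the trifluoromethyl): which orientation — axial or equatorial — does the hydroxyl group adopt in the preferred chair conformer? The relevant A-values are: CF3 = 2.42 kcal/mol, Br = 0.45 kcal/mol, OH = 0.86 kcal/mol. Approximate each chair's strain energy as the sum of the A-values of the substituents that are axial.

axial

Chair I (trifluoromethyl axial, bromo equatorial, hydroxyl equatorial): E = 2.42 kcal/mol.
Chair II (trifluoromethyl equatorial, bromo axial, hydroxyl axial): E = 1.31 kcal/mol.
Chair II is the more stable (lower-energy) conformer, and in that chair the hydroxyl group is axial.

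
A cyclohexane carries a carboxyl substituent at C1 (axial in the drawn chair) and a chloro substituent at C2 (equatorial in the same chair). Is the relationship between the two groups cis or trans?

cis

C1 and C2 have opposite parity, so their axial bonds point in opposite directions.
With opposite-parity carbons, two substituents on the same face are one axial and one equatorial; opposite faces give both axial or both equatorial.
Here the groups are axial/equatorial → same face → cis.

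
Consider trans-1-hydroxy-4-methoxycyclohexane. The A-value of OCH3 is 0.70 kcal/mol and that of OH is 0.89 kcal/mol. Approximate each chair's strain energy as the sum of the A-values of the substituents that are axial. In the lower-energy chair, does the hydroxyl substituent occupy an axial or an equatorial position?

equatorial

C1 and C4 have opposite parity, so for the trans isomer the two substituents are e,e in one chair and a,a in the other.
Chair I (methoxy axial, hydroxyl axial): E = 1.59 kcal/mol.
Chair II (methoxy equatorial, hydroxyl equatorial): E = 0.00 kcal/mol.
Chair II is the more stable (lower-energy) conformer, and in that chair the hydroxyl group is equatorial.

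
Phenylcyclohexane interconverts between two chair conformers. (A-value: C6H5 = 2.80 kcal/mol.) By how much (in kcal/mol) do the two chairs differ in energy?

2.80 kcal/mol

A monosubstituted cyclohexane has one chair with the phenyl group axial (E = A = 2.80 kcal/mol) and one with it equatorial (E = 0).
ΔE = 2.80 − 0 = 2.80 kcal/mol.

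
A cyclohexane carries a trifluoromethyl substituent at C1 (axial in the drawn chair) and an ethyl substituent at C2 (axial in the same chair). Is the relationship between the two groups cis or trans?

trans

C1 and C2 have opposite parity, so their axial bonds point in opposite directions.
With opposite-parity carbons, two substituents on the same face are one axial and one equatorial; opposite faces give both axial or both equatorial.
Here the groups are axial/axial → opposite face → trans.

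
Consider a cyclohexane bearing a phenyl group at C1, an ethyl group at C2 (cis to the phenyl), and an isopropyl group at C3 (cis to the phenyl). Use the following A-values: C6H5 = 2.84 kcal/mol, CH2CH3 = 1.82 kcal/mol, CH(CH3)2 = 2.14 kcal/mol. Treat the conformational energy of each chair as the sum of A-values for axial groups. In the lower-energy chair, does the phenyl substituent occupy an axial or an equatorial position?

Chair I (phenyl axial, ethyl equatorial, isopropyl axial): E = 4.98 kcal/mol.
Chair II (phenyl equatorial, ethyl axial, isopropyl equatorial): E = 1.82 kcal/mol.
Chair II is the more stable (lower-energy) conformer, and in that chair the phenyl group is equatorial.

equatorial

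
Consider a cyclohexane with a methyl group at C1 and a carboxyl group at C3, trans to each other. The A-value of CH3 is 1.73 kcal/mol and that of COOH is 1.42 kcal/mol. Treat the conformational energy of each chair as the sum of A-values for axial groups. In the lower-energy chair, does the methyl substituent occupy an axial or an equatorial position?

C1 and C3 have the same parity, so for the trans isomer the two substituents are one axial and one equatorial in each chair.
Chair I (methyl axial, carboxyl equatorial): E = 1.73 kcal/mol.
Chair II (methyl equatorial, carboxyl axial): E = 1.42 kcal/mol.
Chair II is the more stable (lower-energy) conformer, and in that chair the methyl group is equatorial.

equatorial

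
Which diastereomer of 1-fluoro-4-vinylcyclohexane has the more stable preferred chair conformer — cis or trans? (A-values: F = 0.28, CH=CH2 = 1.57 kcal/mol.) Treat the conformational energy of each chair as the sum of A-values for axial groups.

trans

At 1,4 positions (parity opposite): cis → (a,e or e,a); trans → (e,e or a,a).
Best chair for cis: E = 0.28 kcal/mol; best chair for trans: E = 0.00 kcal/mol.
The trans isomer is lower by 0.28 kcal/mol.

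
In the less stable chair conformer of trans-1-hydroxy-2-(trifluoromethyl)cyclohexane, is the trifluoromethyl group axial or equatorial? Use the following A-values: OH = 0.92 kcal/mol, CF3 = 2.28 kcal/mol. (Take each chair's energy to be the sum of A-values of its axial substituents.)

axial

C1 and C2 have opposite parity, so for the trans isomer the two substituents are e,e in one chair and a,a in the other.
Chair I (hydroxyl axial, trifluoromethyl axial): E = 3.20 kcal/mol.
Chair II (hydroxyl equatorial, trifluoromethyl equatorial): E = 0.00 kcal/mol.
Chair I is the less stable (higher-energy) conformer, and in that chair the trifluoromethyl group is axial.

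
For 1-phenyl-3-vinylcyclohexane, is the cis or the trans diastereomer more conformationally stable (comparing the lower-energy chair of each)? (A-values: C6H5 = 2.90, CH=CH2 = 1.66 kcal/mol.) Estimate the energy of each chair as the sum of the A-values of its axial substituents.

cis

At 1,3 positions (parity same): cis → (e,e or a,a); trans → (a,e or e,a).
Best chair for cis: E = 0.00 kcal/mol; best chair for trans: E = 1.66 kcal/mol.
The cis isomer is lower by 1.66 kcal/mol.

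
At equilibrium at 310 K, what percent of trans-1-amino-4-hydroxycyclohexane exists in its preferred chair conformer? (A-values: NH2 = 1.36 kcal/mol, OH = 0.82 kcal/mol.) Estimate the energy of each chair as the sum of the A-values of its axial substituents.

97.2%

C1 and C4 have opposite parity, so for the trans isomer the two substituents are e,e in one chair and a,a in the other.
Chair I (amino axial, hydroxyl axial): E = 2.18 kcal/mol; chair II (amino equatorial, hydroxyl equatorial): E = 0.00 kcal/mol.
ΔG = 2.18 kcal/mol between the two chairs.
K = exp(ΔG/RT) with R = 1.987×10⁻³ kcal mol⁻¹ K⁻¹ and T = 310 K gives K ≈ 34.4.
Fraction in the lower-energy chair = K/(K+1) = 97.2%.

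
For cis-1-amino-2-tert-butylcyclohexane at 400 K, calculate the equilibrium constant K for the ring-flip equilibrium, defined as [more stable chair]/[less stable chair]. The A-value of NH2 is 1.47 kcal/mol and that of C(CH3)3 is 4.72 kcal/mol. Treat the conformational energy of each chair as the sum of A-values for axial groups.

K ≈ 59.7

C1 and C2 have opposite parity, so for the cis isomer the two substituents are one axial and one equatorial in each chair.
Chair I (amino axial, tert-butyl equatorial): E = 1.47 kcal/mol; chair II (amino equatorial, tert-butyl axial): E = 4.72 kcal/mol.
ΔG = 3.25 kcal/mol between the two chairs.
K = exp(ΔG/RT) with R = 1.987×10⁻³ kcal mol⁻¹ K⁻¹ and T = 400 K gives K ≈ 59.7.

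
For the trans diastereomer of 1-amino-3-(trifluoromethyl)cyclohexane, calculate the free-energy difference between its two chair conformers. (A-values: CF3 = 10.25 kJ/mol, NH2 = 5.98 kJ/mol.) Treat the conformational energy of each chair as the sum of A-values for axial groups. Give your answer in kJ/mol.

C1 and C3 have the same parity, so for the trans isomer the two substituents are one axial and one equatorial in each chair.
Chair I (trifluoromethyl axial, amino equatorial): E = 10.25 kJ/mol.
Chair II (trifluoromethyl equatorial, amino axial): E = 5.98 kJ/mol.
ΔE = 10.25 − 5.98 = 4.27 kJ/mol; chair II is more stable.

4.27 kJ/mol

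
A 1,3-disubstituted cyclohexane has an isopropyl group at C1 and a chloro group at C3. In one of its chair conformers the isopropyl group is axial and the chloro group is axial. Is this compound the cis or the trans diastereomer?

C1 and C3 have the same parity, so their axial bonds point in the same direction.
With same-parity carbons, two substituents on the same face are both axial or both equatorial; opposite faces give one of each.
Here the groups are axial/axial → same face → cis.

cis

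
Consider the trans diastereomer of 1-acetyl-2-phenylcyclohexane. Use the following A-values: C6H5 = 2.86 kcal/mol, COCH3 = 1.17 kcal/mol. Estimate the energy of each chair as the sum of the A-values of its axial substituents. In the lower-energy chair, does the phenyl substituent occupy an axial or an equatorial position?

C1 and C2 have opposite parity, so for the trans isomer the two substituents are e,e in one chair and a,a in the other.
Chair I (phenyl axial, acetyl axial): E = 4.03 kcal/mol.
Chair II (phenyl equatorial, acetyl equatorial): E = 0.00 kcal/mol.
Chair II is the more stable (lower-energy) conformer, and in that chair the phenyl group is equatorial.

equatorial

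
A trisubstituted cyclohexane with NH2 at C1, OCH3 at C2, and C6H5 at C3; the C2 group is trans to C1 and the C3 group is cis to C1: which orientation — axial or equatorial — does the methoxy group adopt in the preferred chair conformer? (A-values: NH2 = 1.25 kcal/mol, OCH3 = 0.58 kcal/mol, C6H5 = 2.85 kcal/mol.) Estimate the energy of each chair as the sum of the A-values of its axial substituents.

Chair I (amino axial, methoxy axial, phenyl axial): E = 4.68 kcal/mol.
Chair II (amino equatorial, methoxy equatorial, phenyl equatorial): E = 0.00 kcal/mol.
Chair II is the more stable (lower-energy) conformer, and in that chair the methoxy group is equatorial.

equatorial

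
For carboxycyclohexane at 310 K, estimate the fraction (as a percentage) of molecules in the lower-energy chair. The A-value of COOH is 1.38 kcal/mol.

90.4%

One chair has the carboxyl group axial (E = 1.38 kcal/mol) and the other has it equatorial (E = 0).
ΔG = 1.38 kcal/mol between the two chairs.
K = exp(ΔG/RT) with R = 1.987×10⁻³ kcal mol⁻¹ K⁻¹ and T = 310 K gives K ≈ 9.4.
Fraction in the lower-energy chair = K/(K+1) = 90.4%.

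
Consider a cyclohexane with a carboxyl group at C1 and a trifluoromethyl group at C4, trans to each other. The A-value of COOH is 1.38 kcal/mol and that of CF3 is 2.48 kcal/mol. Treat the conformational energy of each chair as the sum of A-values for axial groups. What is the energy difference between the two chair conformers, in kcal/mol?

C1 and C4 have opposite parity, so for the trans isomer the two substituents are e,e in one chair and a,a in the other.
Chair I (carboxyl axial, trifluoromethyl axial): E = 3.86 kcal/mol.
Chair II (carboxyl equatorial, trifluoromethyl equatorial): E = 0.00 kcal/mol.
ΔE = 3.86 − 0.00 = 3.86 kcal/mol; chair II is more stable.

3.86 kcal/mol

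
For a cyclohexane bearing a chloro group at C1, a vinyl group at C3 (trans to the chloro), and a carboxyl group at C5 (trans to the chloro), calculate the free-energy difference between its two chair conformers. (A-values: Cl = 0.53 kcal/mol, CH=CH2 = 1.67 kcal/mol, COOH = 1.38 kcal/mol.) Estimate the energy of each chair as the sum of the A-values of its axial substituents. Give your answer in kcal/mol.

Chair I (chloro axial, vinyl equatorial, carboxyl equatorial): E = 0.53 kcal/mol.
Chair II (chloro equatorial, vinyl axial, carboxyl axial): E = 3.05 kcal/mol.
ΔE = 3.05 − 0.53 = 2.52 kcal/mol; chair I is more stable.

2.52 kcal/mol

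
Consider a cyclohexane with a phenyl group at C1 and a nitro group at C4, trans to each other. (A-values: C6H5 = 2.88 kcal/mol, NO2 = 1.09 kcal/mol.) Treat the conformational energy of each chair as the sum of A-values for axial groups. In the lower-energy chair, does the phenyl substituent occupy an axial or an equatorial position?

equatorial

C1 and C4 have opposite parity, so for the trans isomer the two substituents are e,e in one chair and a,a in the other.
Chair I (phenyl axial, nitro axial): E = 3.97 kcal/mol.
Chair II (phenyl equatorial, nitro equatorial): E = 0.00 kcal/mol.
Chair II is the more stable (lower-energy) conformer, and in that chair the phenyl group is equatorial.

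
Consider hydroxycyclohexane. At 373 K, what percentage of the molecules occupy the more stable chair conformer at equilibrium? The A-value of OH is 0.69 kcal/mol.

71.7%

One chair has the hydroxyl group axial (E = 0.69 kcal/mol) and the other has it equatorial (E = 0).
ΔG = 0.69 kcal/mol between the two chairs.
K = exp(ΔG/RT) with R = 1.987×10⁻³ kcal mol⁻¹ K⁻¹ and T = 373 K gives K ≈ 2.54.
Fraction in the lower-energy chair = K/(K+1) = 71.7%.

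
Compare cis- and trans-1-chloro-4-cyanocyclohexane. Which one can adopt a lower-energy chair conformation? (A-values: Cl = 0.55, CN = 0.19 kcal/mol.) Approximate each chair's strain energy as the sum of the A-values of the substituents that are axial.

At 1,4 positions (parity opposite): cis → (a,e or e,a); trans → (e,e or a,a).
Best chair for cis: E = 0.19 kcal/mol; best chair for trans: E = 0.00 kcal/mol.
The trans isomer is lower by 0.19 kcal/mol.

trans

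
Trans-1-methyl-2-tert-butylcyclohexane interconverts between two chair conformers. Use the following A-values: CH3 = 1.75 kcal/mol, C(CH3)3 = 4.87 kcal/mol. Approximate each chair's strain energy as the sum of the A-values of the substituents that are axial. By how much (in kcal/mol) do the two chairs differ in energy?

C1 and C2 have opposite parity, so for the trans isomer the two substituents are e,e in one chair and a,a in the other.
Chair I (methyl axial, tert-butyl axial): E = 6.62 kcal/mol.
Chair II (methyl equatorial, tert-butyl equatorial): E = 0.00 kcal/mol.
ΔE = 6.62 − 0.00 = 6.62 kcal/mol; chair II is more stable.

6.62 kcal/mol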